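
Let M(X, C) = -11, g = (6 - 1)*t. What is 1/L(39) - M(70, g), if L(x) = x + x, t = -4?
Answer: 859/78 ≈ 11.013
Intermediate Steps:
g = -20 (g = (6 - 1)*(-4) = 5*(-4) = -20)
L(x) = 2*x
1/L(39) - M(70, g) = 1/(2*39) - 1*(-11) = 1/78 + 11 = 859/78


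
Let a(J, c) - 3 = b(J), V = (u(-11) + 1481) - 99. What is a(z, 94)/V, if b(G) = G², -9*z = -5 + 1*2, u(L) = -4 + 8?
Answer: 2/891 ≈ 0.0022447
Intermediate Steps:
u(L) = 4
z = ⅓ (z = -(-5 + 1*2)/9 = -(-5 + 2)/9 = -⅑*(-3) = ⅓ ≈ 0.33333)
V = 1386 (V = (4 + 1481) - 99 = 1485 - 99 = 1386)
a(J, c) = 3 + J²
a(z, 94)/V = (3 + (⅓)²)/1386 = (3 + ⅑)*(1/1386) = (28/9)*(1/1386) = 2/891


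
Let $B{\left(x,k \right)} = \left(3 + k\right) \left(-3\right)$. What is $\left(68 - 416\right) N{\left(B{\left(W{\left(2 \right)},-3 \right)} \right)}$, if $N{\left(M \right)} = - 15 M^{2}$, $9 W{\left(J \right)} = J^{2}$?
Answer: $0$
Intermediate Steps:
$W{\left(J \right)} = \frac{J^{2}}{9}$
$B{\left(x,k \right)} = -9 - 3 k$
$\left(68 - 416\right) N{\left(B{\left(W{\left(2 \right)},-3 \right)} \right)} = \left(68 - 416\right) \left(- 15 \left(-9 - -9\right)^{2}\right) = - 348 \left(- 15 \left(-9 + 9\right)^{2}\right) = - 348 \left(- 15 \cdot 0^{2}\right) = - 348 \left(\left(-15\right) 0\right) = \left(-348\right) 0 = 0$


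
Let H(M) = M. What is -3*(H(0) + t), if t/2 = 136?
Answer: -816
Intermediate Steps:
t = 272 (t = 2*136 = 272)
-3*(H(0) + t) = -3*(0 + 272) = -3*272 = -816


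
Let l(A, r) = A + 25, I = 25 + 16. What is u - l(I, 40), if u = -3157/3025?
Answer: -18437/275 ≈ -67.044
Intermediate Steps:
u = -287/275 (u = -3157*1/3025 = -287/275 ≈ -1.0436)
I = 41
l(A, r) = 25 + A
u - l(I, 40) = -287/275 - (25 + 41) = -287/275 - 1*66 = -287/275 - 66 = -18437/275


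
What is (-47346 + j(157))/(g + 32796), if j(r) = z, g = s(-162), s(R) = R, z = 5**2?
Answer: -47321/32634 ≈ -1.4501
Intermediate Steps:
z = 25
g = -162
j(r) = 25
(-47346 + j(157))/(g + 32796) = (-47346 + 25)/(-162 + 32796) = -47321/32634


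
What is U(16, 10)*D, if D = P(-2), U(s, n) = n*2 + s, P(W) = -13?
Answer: -468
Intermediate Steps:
U(s, n) = s + 2*n (U(s, n) = 2*n + s = s + 2*n)
D = -13
U(16, 10)*D = (16 + 2*10)*(-13) = (16 + 20)*(-13) = 36*(-13) = -468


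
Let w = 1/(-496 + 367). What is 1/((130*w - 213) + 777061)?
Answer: 129/100213262 ≈ 1.2873e-6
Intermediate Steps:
w = -1/129 (w = 1/(-129) = -1/129 ≈ -0.0077519)
1/((130*w - 213) + 777061) = 1/((130*(-1/129) - 213) + 777061) = 1/((-130/129 - 213) + 777061) = 1/(-27607/129 + 777061) = 1/(100213262/129) = 129/100213262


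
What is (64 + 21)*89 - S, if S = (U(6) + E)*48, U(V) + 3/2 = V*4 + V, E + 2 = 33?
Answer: 4709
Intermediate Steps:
E = 31 (E = -2 + 33 = 31)
U(V) = -3/2 + 5*V (U(V) = -3/2 + (V*4 + V) = -3/2 + (4*V + V) = -3/2 + 5*V)
S = 2856 (S = ((-3/2 + 5*6) + 31)*48 = ((-3/2 + 30) + 31)*48 = (57/2 + 31)*48 = (119/2)*48 = 2856)
(64 + 21)*89 - S = (64 + 21)*89 - 1*2856 = 85*89 - 2856 = 7565 - 2856 = 4709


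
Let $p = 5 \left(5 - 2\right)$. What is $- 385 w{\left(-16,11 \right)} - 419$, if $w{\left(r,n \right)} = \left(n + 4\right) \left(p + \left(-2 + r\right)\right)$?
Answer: $16906$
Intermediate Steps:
$p = 15$ ($p = 5 \cdot 3 = 15$)
$w{\left(r,n \right)} = \left(4 + n\right) \left(13 + r\right)$ ($w{\left(r,n \right)} = \left(n + 4\right) \left(15 + \left(-2 + r\right)\right) = \left(4 + n\right) \left(13 + r\right)$)
$- 385 w{\left(-16,11 \right)} - 419 = - 385 \left(52 + 4 \left(-16\right) + 13 \cdot 11 + 11 \left(-16\right)\right) - 419 = - 385 \left(52 - 64 + 143 - 176\right) - 419 = \left(-385\right) \left(-45\right) - 419 = 17325 - 419 = 16906$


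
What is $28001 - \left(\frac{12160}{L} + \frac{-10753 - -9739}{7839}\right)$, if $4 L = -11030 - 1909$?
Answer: $\frac{1277779049}{45627} \approx 28005.0$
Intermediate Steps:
$L = - \frac{12939}{4}$ ($L = \frac{-11030 - 1909}{4} = \frac{1}{4} \left(-12939\right) = - \frac{12939}{4} \approx -3234.8$)
$28001 - \left(\frac{12160}{L} + \frac{-10753 - -9739}{7839}\right) = 28001 - \left(\frac{12160}{- \frac{12939}{4}} + \frac{-10753 - -9739}{7839}\right) = 28001 - \left(12160 \left(- \frac{4}{12939}\right) + \left(-10753 + 9739\right) \frac{1}{7839}\right) = 28001 - \left(- \frac{2560}{681} - \frac{26}{201}\right) = 28001 - - \frac{177422}{45627} = 28001 + \frac{177422}{45627} = \frac{1277779049}{45627}$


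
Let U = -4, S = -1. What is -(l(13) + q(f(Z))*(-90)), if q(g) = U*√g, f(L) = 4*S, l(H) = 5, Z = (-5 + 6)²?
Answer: -5 - 720*I ≈ -5.0 - 720.0*I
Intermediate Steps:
Z = 1 (Z = 1² = 1)
f(L) = -4 (f(L) = 4*(-1) = -4)
q(g) = -4*√g
-(l(13) + q(f(Z))*(-90)) = -(5 - 8*I*(-90)) = -(5 + 720*I) = -5 - 720*I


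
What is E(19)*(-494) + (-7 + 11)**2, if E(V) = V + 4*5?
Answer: -19250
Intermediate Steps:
E(V) = 20 + V (E(V) = V + 20 = 20 + V)
E(19)*(-494) + (-7 + 11)**2 = (20 + 19)*(-494) + (-7 + 11)**2 = 39*(-494) + 4**2 = -19266 + 16 = -19250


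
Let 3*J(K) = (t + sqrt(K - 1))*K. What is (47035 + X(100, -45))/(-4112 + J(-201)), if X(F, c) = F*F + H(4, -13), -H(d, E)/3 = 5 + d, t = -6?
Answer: -105749840/7335439 + 1909768*I*sqrt(202)/7335439 ≈ -14.416 + 3.7002*I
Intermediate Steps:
H(d, E) = -15 - 3*d (H(d, E) = -3*(5 + d) = -15 - 3*d)
X(F, c) = -27 + F**2 (X(F, c) = F*F + (-15 - 3*4) = F**2 + (-15 - 12) = F**2 - 27 = -27 + F**2)
J(K) = K*(-6 + sqrt(-1 + K))/3 (J(K) = ((-6 + sqrt(K - 1))*K)/3 = ((-6 + sqrt(-1 + K))*K)/3 = (K*(-6 + sqrt(-1 + K)))/3 = K*(-6 + sqrt(-1 + K))/3)
(47035 + X(100, -45))/(-4112 + J(-201)) = (47035 + (-27 + 100**2))/(-4112 + (1/3)*(-201)*(-6 + sqrt(-1 - 201))) = (47035 + (-27 + 10000))/(-4112 + (1/3)*(-201)*(-6 + sqrt(-202))) = (47035 + 9973)/(-4112 + (1/3)*(-201)*(-6 + I*sqrt(202))) = 57008/(-4112 + (402 - 67*I*sqrt(202))) = 57008/(-3710 - 67*I*sqrt(202))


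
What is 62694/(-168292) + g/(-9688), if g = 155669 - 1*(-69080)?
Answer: -1372529935/58229032 ≈ -23.571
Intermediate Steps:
g = 224749 (g = 155669 + 69080 = 224749)
62694/(-168292) + g/(-9688) = 62694/(-168292) + 224749/(-9688) = 62694*(-1/168292) + 224749*(-1/9688) = -31347/84146 - 32107/1384 = -1372529935/58229032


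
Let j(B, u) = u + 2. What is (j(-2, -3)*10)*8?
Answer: -80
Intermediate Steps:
j(B, u) = 2 + u
(j(-2, -3)*10)*8 = ((2 - 3)*10)*8 = -1*10*8 = -10*8 = -80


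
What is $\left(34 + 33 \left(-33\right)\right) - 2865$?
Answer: $-3920$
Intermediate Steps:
$\left(34 + 33 \left(-33\right)\right) - 2865 = \left(34 - 1089\right) - 2865 = -1055 - 2865 = -3920$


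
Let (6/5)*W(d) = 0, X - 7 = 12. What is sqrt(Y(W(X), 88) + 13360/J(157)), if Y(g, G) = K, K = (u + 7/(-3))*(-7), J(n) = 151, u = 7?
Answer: sqrt(11452746)/453 ≈ 7.4706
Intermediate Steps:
X = 19 (X = 7 + 12 = 19)
W(d) = 0 (W(d) = (5/6)*0 = 0)
K = -98/3 (K = (7 + 7/(-3))*(-7) = (7 + 7*(-1/3))*(-7) = (7 - 7/3)*(-7) = (14/3)*(-7) = -98/3 ≈ -32.667)
Y(g, G) = -98/3
sqrt(Y(W(X), 88) + 13360/J(157)) = sqrt(-98/3 + 13360/151) = sqrt(25282/453) = sqrt(11452746)/453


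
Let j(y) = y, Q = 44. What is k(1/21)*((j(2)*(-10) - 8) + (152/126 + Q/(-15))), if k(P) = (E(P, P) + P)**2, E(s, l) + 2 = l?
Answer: -2996480/27783 ≈ -107.85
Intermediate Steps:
E(s, l) = -2 + l
k(P) = (-2 + 2*P)**2 (k(P) = ((-2 + P) + P)**2 = (-2 + 2*P)**2)
k(1/21)*((j(2)*(-10) - 8) + (152/126 + Q/(-15))) = (4*(-1 + 1/21)**2)*((2*(-10) - 8) + (152/126 + 44/(-15))) = (4*(-1 + 1/21)**2)*((-20 - 8) + (152*(1/126) + 44*(-1/15))) = (4*(-20/21)**2)*(-28 + (76/63 - 44/15)) = (4*(400/441))*(-28 - 544/315) = (1600/441)*(-9364/315) = -2996480/27783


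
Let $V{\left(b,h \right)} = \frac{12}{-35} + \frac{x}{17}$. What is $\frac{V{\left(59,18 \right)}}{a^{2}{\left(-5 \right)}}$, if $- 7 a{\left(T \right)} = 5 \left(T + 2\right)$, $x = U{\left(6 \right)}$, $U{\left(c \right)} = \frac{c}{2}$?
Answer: $- \frac{77}{2125} \approx -0.036235$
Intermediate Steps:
$U{\left(c \right)} = \frac{c}{2}$ ($U{\left(c \right)} = c \frac{1}{2} = \frac{c}{2}$)
$x = 3$ ($x = \frac{1}{2} \cdot 6 = 3$)
$V{\left(b,h \right)} = - \frac{99}{595}$ ($V{\left(b,h \right)} = \frac{12}{-35} + \frac{3}{17} = 12 \left(- \frac{1}{35}\right) + 3 \cdot \frac{1}{17} = - \frac{12}{35} + \frac{3}{17} = - \frac{99}{595}$)
$a{\left(T \right)} = - \frac{10}{7} - \frac{5 T}{7}$ ($a{\left(T \right)} = - \frac{5 \left(T + 2\right)}{7} = - \frac{5 \left(2 + T\right)}{7} = - \frac{10 + 5 T}{7} = - \frac{10}{7} - \frac{5 T}{7}$)
$\frac{V{\left(59,18 \right)}}{a^{2}{\left(-5 \right)}} = - \frac{99}{595 \left(- \frac{10}{7} - - \frac{25}{7}\right)^{2}} = - \frac{99}{595 \left(- \frac{10}{7} + \frac{25}{7}\right)^{2}} = - \frac{99}{595 \left(\frac{15}{7}\right)^{2}} = - \frac{99}{595 \cdot \frac{225}{49}} = \left(- \frac{99}{595}\right) \frac{49}{225} = - \frac{77}{2125}$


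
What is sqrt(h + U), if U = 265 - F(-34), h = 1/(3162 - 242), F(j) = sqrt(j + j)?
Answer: sqrt(564874730 - 4263200*I*sqrt(17))/1460 ≈ 16.281 - 0.25325*I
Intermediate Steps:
F(j) = sqrt(2)*sqrt(j) (F(j) = sqrt(2*j) = sqrt(2)*sqrt(j))
h = 1/2920 ≈ 0.00034247
U = 265 - 2*I*sqrt(17) (U = 265 - sqrt(2)*sqrt(-34) = 265 - sqrt(2)*I*sqrt(34) = 265 - 2*I*sqrt(17) ≈ 265.0 - 8.2462*I)
sqrt(h + U) = sqrt(1/2920 + (265 - 2*I*sqrt(17))) = sqrt(773801/2920 - 2*I*sqrt(17))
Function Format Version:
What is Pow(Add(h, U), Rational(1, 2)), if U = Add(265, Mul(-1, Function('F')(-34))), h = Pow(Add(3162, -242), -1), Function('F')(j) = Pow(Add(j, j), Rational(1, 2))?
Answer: Mul(Rational(1, 1460), Pow(Add(564874730, Mul(-4263200, I, Pow(17, Rational(1, 2)))), Rational(1, 2))) ≈ Add(16.281, Mul(-0.25325, I))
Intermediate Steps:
Function('F')(j) = Mul(Pow(2, Rational(1, 2)), Pow(j, Rational(1, 2))) (Function('F')(j) = Pow(Mul(2, j), Rational(1, 2)) = Mul(Pow(2, Rational(1, 2)), Pow(j, Rational(1, 2))))
h = Rational(1, 2920) (h = Pow(2920, -1) = Rational(1, 2920) ≈ 0.00034247)
U = Add(265, Mul(-2, I, Pow(17, Rational(1, 2)))) (U = Add(265, Mul(-1, Mul(Pow(2, Rational(1, 2)), Pow(-34, Rational(1, 2))))) = Add(265, Mul(-1, Mul(Pow(2, Rational(1, 2)), Mul(I, Pow(34, Rational(1, 2)))))) = Add(265, Mul(-1, Mul(2, I, Pow(17, Rational(1, 2))))) = Add(265, Mul(-2, I, Pow(17, Rational(1, 2)))) ≈ Add(265.00, Mul(-8.2462, I)))
Pow(Add(h, U), Rational(1, 2)) = Pow(Add(Rational(1, 2920), Add(265, Mul(-2, I, Pow(17, Rational(1, 2))))), Rational(1, 2)) = Pow(Add(Rational(773801, 2920), Mul(-2, I, Pow(17, Rational(1, 2)))), Rational(1, 2))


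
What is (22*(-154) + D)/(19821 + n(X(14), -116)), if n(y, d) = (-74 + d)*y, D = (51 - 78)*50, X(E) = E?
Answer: -4738/17161 ≈ -0.27609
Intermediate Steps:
D = -1350 (D = -27*50 = -1350)
n(y, d) = y*(-74 + d)
(22*(-154) + D)/(19821 + n(X(14), -116)) = (22*(-154) - 1350)/(19821 + 14*(-74 - 116)) = (-3388 - 1350)/(19821 + 14*(-190)) = -4738/(19821 - 2660) = -4738/17161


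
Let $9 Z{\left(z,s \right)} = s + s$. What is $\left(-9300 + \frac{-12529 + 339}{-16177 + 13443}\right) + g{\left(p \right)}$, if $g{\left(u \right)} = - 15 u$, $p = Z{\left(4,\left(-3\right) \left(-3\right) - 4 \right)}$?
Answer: $- \frac{38189365}{4101} \approx -9312.2$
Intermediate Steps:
$Z{\left(z,s \right)} = \frac{2 s}{9}$ ($Z{\left(z,s \right)} = \frac{s + s}{9} = \frac{2 s}{9}$)
$p = \frac{10}{9}$ ($p = \frac{2 \left(\left(-3\right) \left(-3\right) - 4\right)}{9} = \frac{2 \left(9 - 4\right)}{9} = \frac{2}{9} \cdot 5 = \frac{10}{9} \approx 1.1111$)
$\left(-9300 + \frac{-12529 + 339}{-16177 + 13443}\right) + g{\left(p \right)} = \left(-9300 + \frac{-12529 + 339}{-16177 + 13443}\right) - \frac{50}{3} = \left(-9300 - \frac{12190}{-2734}\right) - \frac{50}{3} = \left(-9300 - - \frac{6095}{1367}\right) - \frac{50}{3} = \left(-9300 + \frac{6095}{1367}\right) - \frac{50}{3} = - \frac{12707005}{1367} - \frac{50}{3} = - \frac{38189365}{4101}$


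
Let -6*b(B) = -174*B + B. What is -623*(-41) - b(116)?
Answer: 66595/3 ≈ 22198.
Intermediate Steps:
b(B) = 173*B/6 (b(B) = -(-174*B + B)/6 = -(-173)*B/6 = 173*B/6)
-623*(-41) - b(116) = -623*(-41) - 173*116/6 = 25543 - 1*10034/3 = 25543 - 10034/3 = 66595/3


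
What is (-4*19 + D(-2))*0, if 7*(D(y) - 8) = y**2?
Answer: 0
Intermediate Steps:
D(y) = 8 + y**2/7
(-4*19 + D(-2))*0 = (-4*19 + (8 + (1/7)*(-2)**2))*0 = (-76 + (8 + (1/7)*4))*0 = (-76 + (8 + 4/7))*0 = (-76 + 60/7)*0 = -472/7*0 = 0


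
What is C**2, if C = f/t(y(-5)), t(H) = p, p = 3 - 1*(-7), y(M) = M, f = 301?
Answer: 90601/100 ≈ 906.01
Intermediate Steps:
p = 10 (p = 3 + 7 = 10)
t(H) = 10
C = 301/10 ≈ 30.100
C**2 = (301/10)**2 = 90601/100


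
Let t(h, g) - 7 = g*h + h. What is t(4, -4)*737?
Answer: -3685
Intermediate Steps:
t(h, g) = 7 + h + g*h (t(h, g) = 7 + (g*h + h) = 7 + (h + g*h) = 7 + h + g*h)
t(4, -4)*737 = (7 + 4 - 4*4)*737 = (7 + 4 - 16)*737 = -5*737 = -3685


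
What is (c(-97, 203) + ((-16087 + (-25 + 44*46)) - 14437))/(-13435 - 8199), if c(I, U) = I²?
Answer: 9558/10817 ≈ 0.88361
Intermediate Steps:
(c(-97, 203) + ((-16087 + (-25 + 44*46)) - 14437))/(-13435 - 8199) = ((-97)² + ((-16087 + (-25 + 44*46)) - 14437))/(-13435 - 8199) = (9409 + ((-16087 + (-25 + 2024)) - 14437))/(-21634) = (9409 + ((-16087 + 1999) - 14437))*(-1/21634) = (9409 + (-14088 - 14437))*(-1/21634) = (9409 - 28525)*(-1/21634) = -19116*(-1/21634) = 9558/10817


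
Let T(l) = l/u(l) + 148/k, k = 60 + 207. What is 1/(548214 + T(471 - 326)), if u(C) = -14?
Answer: 3738/2049187289 ≈ 1.8241e-6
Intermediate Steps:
k = 267
T(l) = 148/267 - l/14 (T(l) = l/(-14) + 148/267 = l*(-1/14) + 148*(1/267) = -l/14 + 148/267 = 148/267 - l/14)
1/(548214 + T(471 - 326)) = 1/(548214 + (148/267 - (471 - 326)/14)) = 1/(548214 + (148/267 - 1/14*145)) = 1/(548214 + (148/267 - 145/14)) = 1/(548214 - 36643/3738) = 1/(2049187289/3738) = 3738/2049187289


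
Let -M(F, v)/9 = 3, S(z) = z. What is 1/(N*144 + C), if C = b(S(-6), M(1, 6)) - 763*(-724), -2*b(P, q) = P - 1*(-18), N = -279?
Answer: 1/512230 ≈ 1.9522e-6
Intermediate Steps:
M(F, v) = -27 (M(F, v) = -9*3 = -27)
b(P, q) = -9 - P/2 (b(P, q) = -(P - 1*(-18))/2 = -(P + 18)/2 = -(18 + P)/2 = -9 - P/2)
C = 552406 (C = (-9 - ½*(-6)) - 763*(-724) = (-9 + 3) + 552412 = -6 + 552412 = 552406)
1/(N*144 + C) = 1/(-279*144 + 552406) = 1/(-40176 + 552406) = 1/512230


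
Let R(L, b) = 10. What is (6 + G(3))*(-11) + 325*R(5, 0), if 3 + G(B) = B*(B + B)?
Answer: 3019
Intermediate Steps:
G(B) = -3 + 2*B² (G(B) = -3 + B*(B + B) = -3 + B*(2*B) = -3 + 2*B²)
(6 + G(3))*(-11) + 325*R(5, 0) = (6 + (-3 + 2*3²))*(-11) + 325*10 = (6 + (-3 + 2*9))*(-11) + 3250 = (6 + (-3 + 18))*(-11) + 3250 = (6 + 15)*(-11) + 3250 = 21*(-11) + 3250 = -231 + 3250 = 3019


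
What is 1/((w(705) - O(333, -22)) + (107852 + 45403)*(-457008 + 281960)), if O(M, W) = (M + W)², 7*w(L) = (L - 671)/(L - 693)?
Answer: -42/1126737274345 ≈ -3.7276e-11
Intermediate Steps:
w(L) = (-671 + L)/(7*(-693 + L)) (w(L) = ((L - 671)/(L - 693))/7 = ((-671 + L)/(-693 + L))/7 = (-671 + L)/(7*(-693 + L)))
1/((w(705) - O(333, -22)) + (107852 + 45403)*(-457008 + 281960)) = 1/(((-671 + 705)/(7*(-693 + 705)) - (333 - 22)²) + (107852 + 45403)*(-457008 + 281960)) = 1/(((⅐)*34/12 - 1*311²) + 153255*(-175048)) = 1/(((⅐)*(1/12)*34 - 1*96721) - 26826981240) = 1/((17/42 - 96721) - 26826981240) = 1/(-4062265/42 - 26826981240) = 1/(-1126737274345/42) = -42/1126737274345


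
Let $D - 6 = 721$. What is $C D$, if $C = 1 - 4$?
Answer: $-2181$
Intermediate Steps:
$C = -3$
$D = 727$ ($D = 6 + 721 = 727$)
$C D = \left(-3\right) 727 = -2181$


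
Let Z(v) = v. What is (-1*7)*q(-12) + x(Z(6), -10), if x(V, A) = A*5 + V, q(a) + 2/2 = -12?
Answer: 47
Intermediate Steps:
q(a) = -13 (q(a) = -1 - 12 = -13)
x(V, A) = V + 5*A (x(V, A) = 5*A + V = V + 5*A)
(-1*7)*q(-12) + x(Z(6), -10) = -1*7*(-13) + (6 + 5*(-10)) = -7*(-13) + (6 - 50) = 91 - 44 = 47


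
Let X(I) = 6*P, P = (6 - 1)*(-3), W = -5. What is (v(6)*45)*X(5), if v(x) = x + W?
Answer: -4050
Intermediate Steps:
P = -15 (P = 5*(-3) = -15)
v(x) = -5 + x (v(x) = x - 5 = -5 + x)
X(I) = -90 (X(I) = 6*(-15) = -90)
(v(6)*45)*X(5) = ((-5 + 6)*45)*(-90) = (1*45)*(-90) = 45*(-90) = -4050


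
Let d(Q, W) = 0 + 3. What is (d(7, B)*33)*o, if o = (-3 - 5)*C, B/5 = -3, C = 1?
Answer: -792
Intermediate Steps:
B = -15 (B = 5*(-3) = -15)
d(Q, W) = 3
o = -8 (o = (-3 - 5)*1 = -8*1 = -8)
(d(7, B)*33)*o = (3*33)*(-8) = 99*(-8) = -792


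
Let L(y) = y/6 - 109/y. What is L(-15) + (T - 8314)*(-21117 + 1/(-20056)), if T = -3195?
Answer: 73114817371159/300840 ≈ 2.4304e+8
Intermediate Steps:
L(y) = -109/y + y/6 (L(y) = y*(1/6) - 109/y = y/6 - 109/y = -109/y + y/6)
L(-15) + (T - 8314)*(-21117 + 1/(-20056)) = (-109/(-15) + (1/6)*(-15)) + (-3195 - 8314)*(-21117 + 1/(-20056)) = (-109*(-1/15) - 5/2) - 11509*(-21117 - 1/20056) = (109/15 - 5/2) - 11509*(-423522553/20056) = 143/30 + 4874321062477/20056 = 73114817371159/300840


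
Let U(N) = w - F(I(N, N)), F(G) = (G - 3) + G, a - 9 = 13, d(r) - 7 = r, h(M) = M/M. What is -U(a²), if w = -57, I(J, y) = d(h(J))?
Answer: 70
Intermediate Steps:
h(M) = 1
d(r) = 7 + r
I(J, y) = 8 (I(J, y) = 7 + 1 = 8)
a = 22 (a = 9 + 13 = 22)
F(G) = -3 + 2*G (F(G) = (-3 + G) + G = -3 + 2*G)
U(N) = -70 (U(N) = -57 - (-3 + 2*8) = -57 - (-3 + 16) = -57 - 1*13 = -57 - 13 = -70)
-U(a²) = -1*(-70) = 70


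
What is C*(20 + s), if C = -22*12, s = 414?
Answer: -114576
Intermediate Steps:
C = -264
C*(20 + s) = -264*(20 + 414) = -264*434 = -114576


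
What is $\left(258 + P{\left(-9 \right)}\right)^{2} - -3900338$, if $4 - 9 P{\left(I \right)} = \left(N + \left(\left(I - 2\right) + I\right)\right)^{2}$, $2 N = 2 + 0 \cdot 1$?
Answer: $\frac{35532067}{9} \approx 3.948 \cdot 10^{6}$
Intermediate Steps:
$N = 1$ ($N = \frac{2 + 0 \cdot 1}{2} = \frac{2 + 0}{2} = \frac{1}{2} \cdot 2 = 1$)
$P{\left(I \right)} = \frac{4}{9} - \frac{\left(-1 + 2 I\right)^{2}}{9}$ ($P{\left(I \right)} = \frac{4}{9} - \frac{\left(1 + \left(\left(I - 2\right) + I\right)\right)^{2}}{9} = \frac{4}{9} - \frac{\left(1 + \left(\left(-2 + I\right) + I\right)\right)^{2}}{9} = \frac{4}{9} - \frac{\left(1 + \left(-2 + 2 I\right)\right)^{2}}{9} = \frac{4}{9} - \frac{\left(-1 + 2 I\right)^{2}}{9}$)
$\left(258 + P{\left(-9 \right)}\right)^{2} - -3900338 = \left(258 + \left(\frac{4}{9} - \frac{\left(-1 + 2 \left(-9\right)\right)^{2}}{9}\right)\right)^{2} - -3900338 = \left(258 + \left(\frac{4}{9} - \frac{\left(-1 - 18\right)^{2}}{9}\right)\right)^{2} + 3900338 = \left(258 + \left(\frac{4}{9} - \frac{\left(-19\right)^{2}}{9}\right)\right)^{2} + 3900338 = \left(258 + \left(\frac{4}{9} - \frac{361}{9}\right)\right)^{2} + 3900338 = \left(258 - \frac{119}{3}\right)^{2} + 3900338 = \left(\frac{655}{3}\right)^{2} + 3900338 = \frac{429025}{9} + 3900338 = \frac{35532067}{9}$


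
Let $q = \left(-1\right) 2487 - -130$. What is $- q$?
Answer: $2357$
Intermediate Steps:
$q = -2357$ ($q = -2487 + 130 = -2357$)
$- q = \left(-1\right) \left(-2357\right) = 2357$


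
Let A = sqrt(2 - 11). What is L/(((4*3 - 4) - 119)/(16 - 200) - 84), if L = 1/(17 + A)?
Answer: -1564/2286405 + 92*I/762135 ≈ -0.00068404 + 0.00012071*I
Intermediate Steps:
A = 3*I (A = sqrt(-9) = 3*I ≈ 3.0*I)
L = (17 - 3*I)/298 (L = 1/(17 + 3*I) = (17 - 3*I)/298 ≈ 0.057047 - 0.010067*I)
L/(((4*3 - 4) - 119)/(16 - 200) - 84) = (17/298 - 3*I/298)/(((4*3 - 4) - 119)/(16 - 200) - 84) = (17/298 - 3*I/298)/(((12 - 4) - 119)/(-184) - 84) = (17/298 - 3*I/298)/((8 - 119)*(-1/184) - 84) = (17/298 - 3*I/298)/(-111*(-1/184) - 84) = (17/298 - 3*I/298)/(111/184 - 84) = (17/298 - 3*I/298)/(-15345/184) = -184*(17/298 - 3*I/298)/15345 = -1564/2286405 + 92*I/762135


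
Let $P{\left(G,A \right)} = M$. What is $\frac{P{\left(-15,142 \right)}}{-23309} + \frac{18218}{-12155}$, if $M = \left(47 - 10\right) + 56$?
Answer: $- \frac{2977439}{1981265} \approx -1.5028$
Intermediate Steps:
$M = 93$ ($M = 37 + 56 = 93$)
$P{\left(G,A \right)} = 93$
$\frac{P{\left(-15,142 \right)}}{-23309} + \frac{18218}{-12155} = \frac{93}{-23309} + \frac{18218}{-12155} = 93 \left(- \frac{1}{23309}\right) + 18218 \left(- \frac{1}{12155}\right) = - \frac{93}{23309} - \frac{18218}{12155} = - \frac{2977439}{1981265}$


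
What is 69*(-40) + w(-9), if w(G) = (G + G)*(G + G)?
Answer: -2436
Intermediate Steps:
w(G) = 4*G² (w(G) = (2*G)*(2*G) = 4*G²)
69*(-40) + w(-9) = 69*(-40) + 4*(-9)² = -2760 + 4*81 = -2760 + 324 = -2436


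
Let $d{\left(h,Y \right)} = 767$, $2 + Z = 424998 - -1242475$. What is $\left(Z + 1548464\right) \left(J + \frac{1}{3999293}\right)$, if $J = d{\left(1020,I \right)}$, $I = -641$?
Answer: $\frac{9864744681359420}{3999293} \approx 2.4666 \cdot 10^{9}$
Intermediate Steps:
$Z = 1667471$ ($Z = -2 + \left(424998 - -1242475\right) = -2 + \left(424998 + 1242475\right) = -2 + 1667473 = 1667471$)
$J = 767$
$\left(Z + 1548464\right) \left(J + \frac{1}{3999293}\right) = \left(1667471 + 1548464\right) \left(767 + \frac{1}{3999293}\right) = 3215935 \left(767 + \frac{1}{3999293}\right) = 3215935 \cdot \frac{3067457732}{3999293} = \frac{9864744681359420}{3999293}$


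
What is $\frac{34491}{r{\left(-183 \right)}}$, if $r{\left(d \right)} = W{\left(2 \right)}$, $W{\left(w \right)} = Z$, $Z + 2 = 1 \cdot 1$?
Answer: $-34491$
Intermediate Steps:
$Z = -1$ ($Z = -2 + 1 \cdot 1 = -2 + 1 = -1$)
$W{\left(w \right)} = -1$
$r{\left(d \right)} = -1$
$\frac{34491}{r{\left(-183 \right)}} = \frac{34491}{-1} = 34491 \left(-1\right) = -34491$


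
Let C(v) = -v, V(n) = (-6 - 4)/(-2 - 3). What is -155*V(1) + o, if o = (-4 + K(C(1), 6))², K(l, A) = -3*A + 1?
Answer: 131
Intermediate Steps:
V(n) = 2 (V(n) = -10/(-5) = -10*(-⅕) = 2)
K(l, A) = 1 - 3*A
o = 441 (o = (-4 + (1 - 3*6))² = (-4 + (1 - 18))² = (-4 - 17)² = (-21)² = 441)
-155*V(1) + o = -155*2 + 441 = -310 + 441 = 131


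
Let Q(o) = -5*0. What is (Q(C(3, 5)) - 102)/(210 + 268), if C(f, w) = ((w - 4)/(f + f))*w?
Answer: -51/239 ≈ -0.21339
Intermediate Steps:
C(f, w) = w*(-4 + w)/(2*f) (C(f, w) = ((-4 + w)/((2*f)))*w = ((-4 + w)*(1/(2*f)))*w = ((-4 + w)/(2*f))*w = w*(-4 + w)/(2*f))
Q(o) = 0
(Q(C(3, 5)) - 102)/(210 + 268) = (0 - 102)/(210 + 268) = -102/478 = -102*1/478 = -51/239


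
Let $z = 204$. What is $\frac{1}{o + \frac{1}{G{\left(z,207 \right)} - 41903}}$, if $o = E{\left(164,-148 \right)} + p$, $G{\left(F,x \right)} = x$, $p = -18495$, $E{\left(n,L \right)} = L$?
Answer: $- \frac{41696}{777338529} \approx -5.3639 \cdot 10^{-5}$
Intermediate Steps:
$o = -18643$ ($o = -148 - 18495 = -18643$)
$\frac{1}{o + \frac{1}{G{\left(z,207 \right)} - 41903}} = \frac{1}{-18643 + \frac{1}{207 - 41903}} = \frac{1}{-18643 + \frac{1}{-41696}} = \frac{1}{-18643 - \frac{1}{41696}} = \frac{1}{- \frac{777338529}{41696}} = - \frac{41696}{777338529}$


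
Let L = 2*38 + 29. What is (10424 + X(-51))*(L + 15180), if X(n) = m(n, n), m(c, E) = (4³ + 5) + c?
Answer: 159605970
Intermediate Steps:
L = 105 (L = 76 + 29 = 105)
m(c, E) = 69 + c (m(c, E) = (64 + 5) + c = 69 + c)
X(n) = 69 + n
(10424 + X(-51))*(L + 15180) = (10424 + (69 - 51))*(105 + 15180) = (10424 + 18)*15285 = 10442*15285 = 159605970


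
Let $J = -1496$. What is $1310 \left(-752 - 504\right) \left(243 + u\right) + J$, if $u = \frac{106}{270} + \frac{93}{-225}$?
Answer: $- \frac{53971629752}{135} \approx -3.9979 \cdot 10^{8}$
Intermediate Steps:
$u = - \frac{14}{675}$ ($u = 106 \cdot \frac{1}{270} + 93 \left(- \frac{1}{225}\right) = \frac{53}{135} - \frac{31}{75} = - \frac{14}{675} \approx -0.020741$)
$1310 \left(-752 - 504\right) \left(243 + u\right) + J = 1310 \left(-752 - 504\right) \left(243 - \frac{14}{675}\right) - 1496 = 1310 \left(\left(-1256\right) \frac{164011}{675}\right) - 1496 = 1310 \left(- \frac{205997816}{675}\right) - 1496 = - \frac{53971427792}{135} - 1496 = - \frac{53971629752}{135}$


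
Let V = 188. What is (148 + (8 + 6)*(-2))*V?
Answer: 22560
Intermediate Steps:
(148 + (8 + 6)*(-2))*V = (148 + (8 + 6)*(-2))*188 = (148 + 14*(-2))*188 = (148 - 28)*188 = 120*188 = 22560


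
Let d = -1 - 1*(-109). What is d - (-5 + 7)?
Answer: 106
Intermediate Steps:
d = 108 (d = -1 + 109 = 108)
d - (-5 + 7) = 108 - (-5 + 7) = 108 - 2 = 106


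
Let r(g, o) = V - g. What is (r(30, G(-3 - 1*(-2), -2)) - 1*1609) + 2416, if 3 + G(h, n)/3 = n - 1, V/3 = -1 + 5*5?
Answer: 849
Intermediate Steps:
V = 72 (V = 3*(-1 + 5*5) = 3*(-1 + 25) = 3*24 = 72)
G(h, n) = -12 + 3*n (G(h, n) = -9 + 3*(n - 1) = -9 + 3*(-1 + n) = -9 + (-3 + 3*n) = -12 + 3*n)
r(g, o) = 72 - g
(r(30, G(-3 - 1*(-2), -2)) - 1*1609) + 2416 = ((72 - 1*30) - 1*1609) + 2416 = ((72 - 30) - 1609) + 2416 = (42 - 1609) + 2416 = -1567 + 2416 = 849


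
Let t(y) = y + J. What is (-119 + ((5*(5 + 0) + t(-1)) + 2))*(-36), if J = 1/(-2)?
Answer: 3366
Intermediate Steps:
J = -1/2 (J = 1*(-1/2) = -1/2 ≈ -0.50000)
t(y) = -1/2 + y (t(y) = y - 1/2 = -1/2 + y)
(-119 + ((5*(5 + 0) + t(-1)) + 2))*(-36) = (-119 + ((5*(5 + 0) + (-1/2 - 1)) + 2))*(-36) = (-119 + ((5*5 - 3/2) + 2))*(-36) = (-119 + ((25 - 3/2) + 2))*(-36) = (-119 + (47/2 + 2))*(-36) = (-119 + 51/2)*(-36) = -187/2*(-36) = 3366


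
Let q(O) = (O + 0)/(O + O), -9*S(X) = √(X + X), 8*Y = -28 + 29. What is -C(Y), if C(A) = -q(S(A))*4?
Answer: 2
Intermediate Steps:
Y = ⅛ (Y = (-28 + 29)/8 = (⅛)*1 = ⅛ ≈ 0.12500)
S(X) = -√2*√X/9 (S(X) = -√(X + X)/9 = -√2*√X/9)
q(O) = ½ (q(O) = O/((2*O)) = O*(1/(2*O)) = ½)
C(A) = -2 (C(A) = -1*½*4 = -½*4 = -2)
-C(Y) = -1*(-2) = 2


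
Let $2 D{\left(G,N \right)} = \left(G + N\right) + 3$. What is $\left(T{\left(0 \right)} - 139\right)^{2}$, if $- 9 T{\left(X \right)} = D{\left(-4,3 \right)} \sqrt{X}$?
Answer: $19321$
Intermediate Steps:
$D{\left(G,N \right)} = \frac{3}{2} + \frac{G}{2} + \frac{N}{2}$ ($D{\left(G,N \right)} = \frac{\left(G + N\right) + 3}{2} = \frac{3 + G + N}{2} = \frac{3}{2} + \frac{G}{2} + \frac{N}{2}$)
$T{\left(X \right)} = - \frac{\sqrt{X}}{9}$ ($T{\left(X \right)} = - \frac{\left(\frac{3}{2} + \frac{1}{2} \left(-4\right) + \frac{1}{2} \cdot 3\right) \sqrt{X}}{9} = - \frac{\left(\frac{3}{2} - 2 + \frac{3}{2}\right) \sqrt{X}}{9} = - \frac{1 \sqrt{X}}{9} = - \frac{\sqrt{X}}{9}$)
$\left(T{\left(0 \right)} - 139\right)^{2} = \left(- \frac{\sqrt{0}}{9} - 139\right)^{2} = \left(\left(- \frac{1}{9}\right) 0 - 139\right)^{2} = \left(0 - 139\right)^{2} = \left(-139\right)^{2} = 19321$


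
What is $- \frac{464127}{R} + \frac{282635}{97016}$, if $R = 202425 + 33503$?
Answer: $\frac{338340082}{357637357} \approx 0.94604$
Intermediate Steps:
$R = 235928$
$- \frac{464127}{R} + \frac{282635}{97016} = - \frac{464127}{235928} + \frac{282635}{97016} = \frac{338340082}{357637357}$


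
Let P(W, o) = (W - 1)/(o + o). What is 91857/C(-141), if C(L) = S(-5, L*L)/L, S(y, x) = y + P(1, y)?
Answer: 12951837/5 ≈ 2.5904e+6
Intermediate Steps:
P(W, o) = (-1 + W)/(2*o) (P(W, o) = (-1 + W)/((2*o)) = (-1 + W)*(1/(2*o)) = (-1 + W)/(2*o))
S(y, x) = y (S(y, x) = y + (-1 + 1)/(2*y) = y + (½)*0/y = y + 0 = y)
C(L) = -5/L
91857/C(-141) = 91857/((-5/(-141))) = 91857/((-5*(-1/141))) = 91857/(5/141) = 91857*(141/5) = 12951837/5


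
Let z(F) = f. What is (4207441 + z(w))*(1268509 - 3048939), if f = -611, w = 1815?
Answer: -7489966336900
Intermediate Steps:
z(F) = -611
(4207441 + z(w))*(1268509 - 3048939) = (4207441 - 611)*(1268509 - 3048939) = 4206830*(-1780430) = -7489966336900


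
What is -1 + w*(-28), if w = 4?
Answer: -113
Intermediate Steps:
-1 + w*(-28) = -1 + 4*(-28) = -1 - 112 = -113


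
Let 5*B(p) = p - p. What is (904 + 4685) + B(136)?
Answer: 5589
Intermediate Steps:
B(p) = 0 (B(p) = (p - p)/5 = (⅕)*0 = 0)
(904 + 4685) + B(136) = (904 + 4685) + 0 = 5589 + 0 = 5589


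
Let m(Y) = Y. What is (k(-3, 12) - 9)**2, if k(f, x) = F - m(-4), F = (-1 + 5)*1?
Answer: 1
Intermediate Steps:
F = 4 (F = 4*1 = 4)
k(f, x) = 8 (k(f, x) = 4 - 1*(-4) = 4 + 4 = 8)
(k(-3, 12) - 9)**2 = (8 - 9)**2 = (-1)**2 = 1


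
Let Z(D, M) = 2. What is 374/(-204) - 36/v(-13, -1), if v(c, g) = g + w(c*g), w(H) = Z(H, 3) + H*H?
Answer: -1043/510 ≈ -2.0451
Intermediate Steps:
w(H) = 2 + H² (w(H) = 2 + H*H = 2 + H²)
v(c, g) = 2 + g + c²*g² (v(c, g) = g + (2 + (c*g)²) = g + (2 + c²*g²) = 2 + g + c²*g²)
374/(-204) - 36/v(-13, -1) = 374/(-204) - 36/(2 - 1 + (-13)²*(-1)²) = 374*(-1/204) - 36/(2 - 1 + 169*1) = -11/6 - 36/(2 - 1 + 169) = -11/6 - 36/170 = -11/6 - 36*1/170 = -11/6 - 18/85 = -1043/510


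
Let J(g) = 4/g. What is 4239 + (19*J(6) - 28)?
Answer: 12671/3 ≈ 4223.7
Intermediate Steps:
4239 + (19*J(6) - 28) = 4239 + (19*(4/6) - 28) = 4239 + (19*(4*(⅙)) - 28) = 4239 + (19*(⅔) - 28) = 4239 + (38/3 - 28) = 4239 - 46/3 = 12671/3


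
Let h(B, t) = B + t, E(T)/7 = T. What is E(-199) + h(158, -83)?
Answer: -1318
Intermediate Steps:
E(T) = 7*T
E(-199) + h(158, -83) = 7*(-199) + (158 - 83) = -1393 + 75 = -1318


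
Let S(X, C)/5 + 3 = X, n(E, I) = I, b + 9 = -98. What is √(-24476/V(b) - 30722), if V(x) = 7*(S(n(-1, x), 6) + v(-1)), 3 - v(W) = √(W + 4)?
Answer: √(-823270434 - 1505378*√3)/(7*√(547 + √3)) ≈ 175.26*I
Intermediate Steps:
b = -107 (b = -9 - 98 = -107)
v(W) = 3 - √(4 + W) (v(W) = 3 - √(W + 4) = 3 - √(4 + W))
S(X, C) = -15 + 5*X
V(x) = -84 - 7*√3 + 35*x (V(x) = 7*((-15 + 5*x) + (3 - √(4 - 1))) = 7*((-15 + 5*x) + (3 - √3)) = 7*(-12 - √3 + 5*x) = -84 - 7*√3 + 35*x)
√(-24476/V(b) - 30722) = √(-24476/(-84 - 7*√3 + 35*(-107)) - 30722) = √(-24476/(-84 - 7*√3 - 3745) - 30722) = √(-24476/(-3829 - 7*√3) - 30722) = √(-30722 - 24476/(-3829 - 7*√3))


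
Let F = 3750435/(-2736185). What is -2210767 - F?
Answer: -1209812750692/547237 ≈ -2.2108e+6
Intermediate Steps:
F = -750087/547237 (F = 3750435*(-1/2736185) = -750087/547237 ≈ -1.3707)
-2210767 - F = -2210767 - 1*(-750087/547237) = -2210767 + 750087/547237 = -1209812750692/547237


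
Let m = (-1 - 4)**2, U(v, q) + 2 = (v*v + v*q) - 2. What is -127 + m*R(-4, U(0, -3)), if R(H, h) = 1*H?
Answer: -227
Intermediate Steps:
U(v, q) = -4 + v**2 + q*v (U(v, q) = -2 + ((v*v + v*q) - 2) = -2 + ((v**2 + q*v) - 2) = -2 + (-2 + v**2 + q*v) = -4 + v**2 + q*v)
R(H, h) = H
m = 25 (m = (-5)**2 = 25)
-127 + m*R(-4, U(0, -3)) = -127 + 25*(-4) = -127 - 100 = -227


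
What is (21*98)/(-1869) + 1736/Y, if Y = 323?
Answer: 122850/28747 ≈ 4.2735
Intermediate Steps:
(21*98)/(-1869) + 1736/Y = (21*98)/(-1869) + 1736/323 = 2058*(-1/1869) + 1736*(1/323) = -98/89 + 1736/323 = 122850/28747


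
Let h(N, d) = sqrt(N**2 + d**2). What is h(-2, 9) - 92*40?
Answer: -3680 + sqrt(85) ≈ -3670.8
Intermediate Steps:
h(-2, 9) - 92*40 = sqrt((-2)**2 + 9**2) - 92*40 = sqrt(4 + 81) - 3680 = sqrt(85) - 3680 = -3680 + sqrt(85)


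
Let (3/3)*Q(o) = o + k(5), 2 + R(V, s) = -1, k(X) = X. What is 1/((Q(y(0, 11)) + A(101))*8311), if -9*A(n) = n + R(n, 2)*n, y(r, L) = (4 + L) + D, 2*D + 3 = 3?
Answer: 9/3174802 ≈ 2.8348e-6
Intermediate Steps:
D = 0 (D = -3/2 + (1/2)*3 = -3/2 + 3/2 = 0)
R(V, s) = -3 (R(V, s) = -2 - 1 = -3)
y(r, L) = 4 + L (y(r, L) = (4 + L) + 0 = 4 + L)
A(n) = 2*n/9 (A(n) = -(n - 3*n)/9 = -(-2)*n/9 = 2*n/9)
Q(o) = 5 + o (Q(o) = o + 5 = 5 + o)
1/((Q(y(0, 11)) + A(101))*8311) = 1/(((5 + (4 + 11)) + (2/9)*101)*8311) = (1/8311)/((5 + 15) + 202/9) = (1/8311)/(20 + 202/9) = (1/8311)/(382/9) = (9/382)*(1/8311) = 9/3174802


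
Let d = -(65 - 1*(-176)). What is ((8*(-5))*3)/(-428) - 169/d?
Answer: 25313/25787 ≈ 0.98162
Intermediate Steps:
d = -241 (d = -(65 + 176) = -1*241 = -241)
((8*(-5))*3)/(-428) - 169/d = ((8*(-5))*3)/(-428) - 169/(-241) = -40*3*(-1/428) - 169*(-1/241) = -120*(-1/428) + 169/241 = 30/107 + 169/241 = 25313/25787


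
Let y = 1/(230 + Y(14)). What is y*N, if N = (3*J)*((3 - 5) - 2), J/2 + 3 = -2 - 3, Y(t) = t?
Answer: 48/61 ≈ 0.78689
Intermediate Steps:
y = 1/244 (y = 1/(230 + 14) = 1/244 ≈ 0.0040984)
J = -16 (J = -6 + 2*(-2 - 3) = -6 + 2*(-5) = -6 - 10 = -16)
N = 192 (N = (3*(-16))*((3 - 5) - 2) = -48*(-2 - 2) = -48*(-4) = 192)
y*N = (1/244)*192 = 48/61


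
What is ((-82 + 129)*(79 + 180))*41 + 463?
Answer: 499556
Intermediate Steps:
((-82 + 129)*(79 + 180))*41 + 463 = (47*259)*41 + 463 = 12173*41 + 463 = 499093 + 463 = 499556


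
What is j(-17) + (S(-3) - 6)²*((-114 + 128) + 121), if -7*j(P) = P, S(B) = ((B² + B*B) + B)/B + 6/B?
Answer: 159722/7 ≈ 22817.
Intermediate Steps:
S(B) = 6/B + (B + 2*B²)/B (S(B) = ((B² + B²) + B)/B + 6/B = (2*B² + B)/B + 6/B = (B + 2*B²)/B + 6/B = 6/B + (B + 2*B²)/B)
j(P) = -P/7
j(-17) + (S(-3) - 6)²*((-114 + 128) + 121) = -⅐*(-17) + ((1 + 2*(-3) + 6/(-3)) - 6)²*((-114 + 128) + 121) = 17/7 + ((1 - 6 + 6*(-⅓)) - 6)²*(14 + 121) = 17/7 + ((1 - 6 - 2) - 6)²*135 = 17/7 + (-7 - 6)²*135 = 17/7 + (-13)²*135 = 17/7 + 169*135 = 17/7 + 22815 = 159722/7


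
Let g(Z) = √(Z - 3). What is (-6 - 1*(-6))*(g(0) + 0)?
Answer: 0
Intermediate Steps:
g(Z) = √(-3 + Z)
(-6 - 1*(-6))*(g(0) + 0) = (-6 - 1*(-6))*(√(-3 + 0) + 0) = (-6 + 6)*(√(-3) + 0) = 0*(I*√3 + 0) = 0*(I*√3) = 0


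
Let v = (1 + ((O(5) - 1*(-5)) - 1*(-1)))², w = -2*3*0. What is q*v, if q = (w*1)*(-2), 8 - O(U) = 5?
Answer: 0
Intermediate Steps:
O(U) = 3 (O(U) = 8 - 1*5 = 8 - 5 = 3)
w = 0 (w = -6*0 = 0)
q = 0 (q = (0*1)*(-2) = 0*(-2) = 0)
v = 100 (v = (1 + ((3 - 1*(-5)) - 1*(-1)))² = (1 + ((3 + 5) + 1))² = (1 + (8 + 1))² = (1 + 9)² = 10² = 100)
q*v = 0*100 = 0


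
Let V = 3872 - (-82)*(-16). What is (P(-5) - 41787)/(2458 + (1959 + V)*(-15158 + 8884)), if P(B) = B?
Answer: 10448/7087437 ≈ 0.0014742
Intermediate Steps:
V = 2560 (V = 3872 - 1*1312 = 3872 - 1312 = 2560)
(P(-5) - 41787)/(2458 + (1959 + V)*(-15158 + 8884)) = (-5 - 41787)/(2458 + (1959 + 2560)*(-15158 + 8884)) = -41792/(2458 + 4519*(-6274)) = -41792/(2458 - 28352206) = -41792/(-28349748) = -41792*(-1/28349748) = 10448/7087437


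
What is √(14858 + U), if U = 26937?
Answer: √41795 ≈ 204.44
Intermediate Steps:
√(14858 + U) = √(14858 + 26937) = √41795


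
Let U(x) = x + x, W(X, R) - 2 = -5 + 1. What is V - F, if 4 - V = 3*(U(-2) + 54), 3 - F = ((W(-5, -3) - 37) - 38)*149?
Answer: -11622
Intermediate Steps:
W(X, R) = -2 (W(X, R) = 2 + (-5 + 1) = 2 - 4 = -2)
U(x) = 2*x
F = 11476 (F = 3 - ((-2 - 37) - 38)*149 = 3 - (-39 - 38)*149 = 3 - (-77)*149 = 3 - 1*(-11473) = 3 + 11473 = 11476)
V = -146 (V = 4 - 3*(2*(-2) + 54) = 4 - 3*(-4 + 54) = 4 - 3*50 = 4 - 1*150 = 4 - 150 = -146)
V - F = -146 - 1*11476 = -146 - 11476 = -11622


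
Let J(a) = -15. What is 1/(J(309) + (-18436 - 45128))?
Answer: -1/63579 ≈ -1.5728e-5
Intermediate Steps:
1/(J(309) + (-18436 - 45128)) = 1/(-15 + (-18436 - 45128)) = 1/(-15 - 63564) = 1/(-63579) = -1/63579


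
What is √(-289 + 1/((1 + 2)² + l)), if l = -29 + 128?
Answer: 23*I*√177/18 ≈ 17.0*I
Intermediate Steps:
l = 99
√(-289 + 1/((1 + 2)² + l)) = √(-289 + 1/((1 + 2)² + 99)) = √(-289 + 1/(3² + 99)) = √(-289 + 1/(9 + 99)) = √(-289 + 1/108) = √(-31211/108) = 23*I*√177/18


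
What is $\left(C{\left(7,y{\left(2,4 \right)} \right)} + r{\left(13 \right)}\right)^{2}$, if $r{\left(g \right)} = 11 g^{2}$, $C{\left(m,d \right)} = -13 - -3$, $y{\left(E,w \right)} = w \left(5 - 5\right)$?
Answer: $3418801$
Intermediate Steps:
$y{\left(E,w \right)} = 0$ ($y{\left(E,w \right)} = w 0 = 0$)
$C{\left(m,d \right)} = -10$ ($C{\left(m,d \right)} = -13 + 3 = -10$)
$\left(C{\left(7,y{\left(2,4 \right)} \right)} + r{\left(13 \right)}\right)^{2} = \left(-10 + 11 \cdot 13^{2}\right)^{2} = \left(-10 + 11 \cdot 169\right)^{2} = \left(-10 + 1859\right)^{2} = 1849^{2} = 3418801$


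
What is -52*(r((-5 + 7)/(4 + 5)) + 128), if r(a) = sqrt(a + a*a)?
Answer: -6656 - 52*sqrt(22)/9 ≈ -6683.1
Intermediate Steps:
r(a) = sqrt(a + a**2)
-52*(r((-5 + 7)/(4 + 5)) + 128) = -52*(sqrt(((-5 + 7)/(4 + 5))*(1 + (-5 + 7)/(4 + 5))) + 128) = -52*(sqrt((2/9)*(1 + 2/9)) + 128) = -52*(sqrt((2*(1/9))*(1 + 2*(1/9))) + 128) = -52*(sqrt(2*(1 + 2/9)/9) + 128) = -52*(sqrt((2/9)*(11/9)) + 128) = -52*(sqrt(22/81) + 128) = -52*(sqrt(22)/9 + 128) = -52*(128 + sqrt(22)/9) = -6656 - 52*sqrt(22)/9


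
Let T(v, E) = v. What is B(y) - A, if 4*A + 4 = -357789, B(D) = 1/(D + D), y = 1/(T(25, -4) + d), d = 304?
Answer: 358451/4 ≈ 89613.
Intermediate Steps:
y = 1/329 (y = 1/(25 + 304) = 1/329 ≈ 0.0030395)
B(D) = 1/(2*D)
A = -357793/4 (A = -1 + (¼)*(-357789) = -1 - 357789/4 = -357793/4 ≈ -89448.)
B(y) - A = 1/(2*(1/329)) - 1*(-357793/4) = (½)*329 + 357793/4 = 329/2 + 357793/4 = 358451/4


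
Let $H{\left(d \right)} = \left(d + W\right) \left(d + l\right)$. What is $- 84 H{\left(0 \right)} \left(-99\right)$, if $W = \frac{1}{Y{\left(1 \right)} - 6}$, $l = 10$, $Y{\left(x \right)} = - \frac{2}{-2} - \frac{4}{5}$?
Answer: $- \frac{415800}{29} \approx -14338.0$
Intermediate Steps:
$Y{\left(x \right)} = \frac{1}{5}$ ($Y{\left(x \right)} = \left(-2\right) \left(- \frac{1}{2}\right) - \frac{4}{5} = 1 - \frac{4}{5} = \frac{1}{5}$)
$W = - \frac{5}{29}$ ($W = \frac{1}{\frac{1}{5} - 6} = \frac{1}{- \frac{29}{5}} = - \frac{5}{29} \approx -0.17241$)
$H{\left(d \right)} = \left(10 + d\right) \left(- \frac{5}{29} + d\right)$ ($H{\left(d \right)} = \left(d - \frac{5}{29}\right) \left(d + 10\right) = \left(- \frac{5}{29} + d\right) \left(10 + d\right) = \left(10 + d\right) \left(- \frac{5}{29} + d\right)$)
$- 84 H{\left(0 \right)} \left(-99\right) = - 84 \left(- \frac{50}{29} + 0^{2} + \frac{285}{29} \cdot 0\right) \left(-99\right) = - 84 \left(- \frac{50}{29} + 0 + 0\right) \left(-99\right) = \left(-84\right) \left(- \frac{50}{29}\right) \left(-99\right) = \frac{4200}{29} \left(-99\right) = - \frac{415800}{29}$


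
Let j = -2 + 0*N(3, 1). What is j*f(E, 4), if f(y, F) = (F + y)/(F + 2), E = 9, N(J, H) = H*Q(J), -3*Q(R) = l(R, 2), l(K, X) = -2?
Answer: -13/3 ≈ -4.3333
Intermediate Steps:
Q(R) = 2/3 (Q(R) = -1/3*(-2) = 2/3)
N(J, H) = 2*H/3 (N(J, H) = H*(2/3) = 2*H/3)
f(y, F) = (F + y)/(2 + F)
j = -2 (j = -2 + 0*((2/3)*1) = -2 + 0*(2/3) = -2 + 0 = -2)
j*f(E, 4) = -2*(4 + 9)/(2 + 4) = -2*13/6 = -13/3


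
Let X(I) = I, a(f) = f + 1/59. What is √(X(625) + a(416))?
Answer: 2*√905945/59 ≈ 32.265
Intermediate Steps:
a(f) = 1/59 + f (a(f) = f + 1/59 = 1/59 + f)
√(X(625) + a(416)) = √(625 + (1/59 + 416)) = √(625 + 24545/59) = √(61420/59) = 2*√905945/59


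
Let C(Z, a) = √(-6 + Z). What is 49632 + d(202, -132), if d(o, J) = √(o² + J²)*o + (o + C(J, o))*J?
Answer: 22968 + 404*√14557 - 132*I*√138 ≈ 71712.0 - 1550.6*I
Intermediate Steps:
d(o, J) = J*(o + √(-6 + J)) + o*√(J² + o²) (d(o, J) = √(o² + J²)*o + (o + √(-6 + J))*J = √(J² + o²)*o + J*(o + √(-6 + J)) = o*√(J² + o²) + J*(o + √(-6 + J)) = J*(o + √(-6 + J)) + o*√(J² + o²))
49632 + d(202, -132) = 49632 + (-132*202 - 132*√(-6 - 132) + 202*√((-132)² + 202²)) = 49632 + (-26664 - 132*I*√138 + 202*√(17424 + 40804)) = 49632 + (-26664 - 132*I*√138 + 202*√58228) = 49632 + (-26664 - 132*I*√138 + 202*(2*√14557)) = 49632 + (-26664 - 132*I*√138 + 404*√14557) = 49632 + (-26664 + 404*√14557 - 132*I*√138) = 22968 + 404*√14557 - 132*I*√138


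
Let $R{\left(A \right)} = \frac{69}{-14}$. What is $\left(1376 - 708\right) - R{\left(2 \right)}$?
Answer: $\frac{9421}{14} \approx 672.93$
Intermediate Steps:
$R{\left(A \right)} = - \frac{69}{14}$ ($R{\left(A \right)} = 69 \left(- \frac{1}{14}\right) = - \frac{69}{14}$)
$\left(1376 - 708\right) - R{\left(2 \right)} = \left(1376 - 708\right) - - \frac{69}{14} = 668 + \frac{69}{14} = \frac{9421}{14}$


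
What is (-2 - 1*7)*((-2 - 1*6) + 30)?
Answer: -198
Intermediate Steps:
(-2 - 1*7)*((-2 - 1*6) + 30) = (-2 - 7)*((-2 - 6) + 30) = -9*(-8 + 30) = -9*22 = -198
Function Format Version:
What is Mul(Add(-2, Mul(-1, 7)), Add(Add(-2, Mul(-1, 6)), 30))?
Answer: -198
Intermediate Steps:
Mul(Add(-2, Mul(-1, 7)), Add(Add(-2, Mul(-1, 6)), 30)) = Mul(Add(-2, -7), Add(Add(-2, -6), 30)) = Mul(-9, Add(-8, 30)) = Mul(-9, 22) = -198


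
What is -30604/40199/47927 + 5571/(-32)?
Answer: -10733186921411/61651759136 ≈ -174.09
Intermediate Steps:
-30604/40199/47927 + 5571/(-32) = -30604*1/40199*(1/47927) + 5571*(-1/32) = -30604/40199*1/47927 - 5571/32 = -30604/1926617473 - 5571/32 = -10733186921411/61651759136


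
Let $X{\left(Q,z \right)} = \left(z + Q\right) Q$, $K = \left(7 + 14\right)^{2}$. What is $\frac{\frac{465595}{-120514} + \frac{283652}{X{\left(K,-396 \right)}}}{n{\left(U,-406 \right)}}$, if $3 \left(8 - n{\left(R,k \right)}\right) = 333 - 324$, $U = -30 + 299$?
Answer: $\frac{24944304353}{11958001650} \approx 2.086$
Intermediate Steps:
$U = 269$
$K = 441$ ($K = 21^{2} = 441$)
$X{\left(Q,z \right)} = Q \left(Q + z\right)$ ($X{\left(Q,z \right)} = \left(Q + z\right) Q = Q \left(Q + z\right)$)
$n{\left(R,k \right)} = 5$ ($n{\left(R,k \right)} = 8 - \frac{333 - 324}{3} = 8 - 3 = 5$)
$\frac{\frac{465595}{-120514} + \frac{283652}{X{\left(K,-396 \right)}}}{n{\left(U,-406 \right)}} = \frac{\frac{465595}{-120514} + \frac{283652}{441 \left(441 - 396\right)}}{5} = \left(465595 \left(- \frac{1}{120514}\right) + \frac{283652}{441 \cdot 45}\right) \frac{1}{5} = \left(- \frac{465595}{120514} + \frac{283652}{19845}\right) \frac{1}{5} = \frac{24944304353}{2391600330} \cdot \frac{1}{5} = \frac{24944304353}{11958001650}$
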